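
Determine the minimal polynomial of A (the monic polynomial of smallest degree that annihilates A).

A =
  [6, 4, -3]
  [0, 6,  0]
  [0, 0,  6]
x^2 - 12*x + 36

The characteristic polynomial is χ_A(x) = (x - 6)^3, so the eigenvalues are known. The minimal polynomial is
  m_A(x) = Π_λ (x − λ)^{k_λ}
where k_λ is the size of the *largest* Jordan block for λ (equivalently, the smallest k with (A − λI)^k v = 0 for every generalised eigenvector v of λ).

  λ = 6: largest Jordan block has size 2, contributing (x − 6)^2

So m_A(x) = (x - 6)^2 = x^2 - 12*x + 36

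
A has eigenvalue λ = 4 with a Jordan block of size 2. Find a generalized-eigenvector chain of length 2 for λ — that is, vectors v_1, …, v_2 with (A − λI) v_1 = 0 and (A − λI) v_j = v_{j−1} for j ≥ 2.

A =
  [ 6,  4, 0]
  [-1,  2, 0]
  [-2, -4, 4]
A Jordan chain for λ = 4 of length 2:
v_1 = (2, -1, -2)ᵀ
v_2 = (1, 0, 0)ᵀ

Let N = A − (4)·I. We want v_2 with N^2 v_2 = 0 but N^1 v_2 ≠ 0; then v_{j-1} := N · v_j for j = 2, …, 2.

Pick v_2 = (1, 0, 0)ᵀ.
Then v_1 = N · v_2 = (2, -1, -2)ᵀ.

Sanity check: (A − (4)·I) v_1 = (0, 0, 0)ᵀ = 0. ✓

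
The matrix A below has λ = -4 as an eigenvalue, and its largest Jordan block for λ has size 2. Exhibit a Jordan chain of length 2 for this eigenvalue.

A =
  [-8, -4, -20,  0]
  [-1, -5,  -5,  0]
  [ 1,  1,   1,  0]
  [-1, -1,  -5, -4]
A Jordan chain for λ = -4 of length 2:
v_1 = (-4, -1, 1, -1)ᵀ
v_2 = (1, 0, 0, 0)ᵀ

Let N = A − (-4)·I. We want v_2 with N^2 v_2 = 0 but N^1 v_2 ≠ 0; then v_{j-1} := N · v_j for j = 2, …, 2.

Pick v_2 = (1, 0, 0, 0)ᵀ.
Then v_1 = N · v_2 = (-4, -1, 1, -1)ᵀ.

Sanity check: (A − (-4)·I) v_1 = (0, 0, 0, 0)ᵀ = 0. ✓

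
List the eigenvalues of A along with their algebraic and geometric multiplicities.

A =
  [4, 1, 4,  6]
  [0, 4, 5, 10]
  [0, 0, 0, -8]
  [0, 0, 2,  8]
λ = 4: alg = 4, geom = 2

Step 1 — factor the characteristic polynomial to read off the algebraic multiplicities:
  χ_A(x) = (x - 4)^4

Step 2 — compute geometric multiplicities via the rank-nullity identity g(λ) = n − rank(A − λI):
  rank(A − (4)·I) = 2, so dim ker(A − (4)·I) = n − 2 = 2

Summary:
  λ = 4: algebraic multiplicity = 4, geometric multiplicity = 2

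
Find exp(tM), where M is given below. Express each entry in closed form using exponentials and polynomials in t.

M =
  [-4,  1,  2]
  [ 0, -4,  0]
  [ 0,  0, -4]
e^{tM} =
  [exp(-4*t), t*exp(-4*t), 2*t*exp(-4*t)]
  [0, exp(-4*t), 0]
  [0, 0, exp(-4*t)]

Strategy: write M = P · J · P⁻¹ where J is a Jordan canonical form, so e^{tM} = P · e^{tJ} · P⁻¹, and e^{tJ} can be computed block-by-block.

M has Jordan form
J =
  [-4,  1,  0]
  [ 0, -4,  0]
  [ 0,  0, -4]
(up to reordering of blocks).

Per-block formulas:
  For a 1×1 block at λ = -4: exp(t · [-4]) = [e^(-4t)].
  For a 2×2 Jordan block J_2(-4): exp(t · J_2(-4)) = e^(-4t)·(I + t·N), where N is the 2×2 nilpotent shift.

After assembling e^{tJ} and conjugating by P, we get:

e^{tM} =
  [exp(-4*t), t*exp(-4*t), 2*t*exp(-4*t)]
  [0, exp(-4*t), 0]
  [0, 0, exp(-4*t)]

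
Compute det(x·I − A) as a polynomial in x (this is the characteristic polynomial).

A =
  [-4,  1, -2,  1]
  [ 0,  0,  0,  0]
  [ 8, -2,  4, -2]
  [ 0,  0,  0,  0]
x^4

Expanding det(x·I − A) (e.g. by cofactor expansion or by noting that A is similar to its Jordan form J, which has the same characteristic polynomial as A) gives
  χ_A(x) = x^4
which factors as x^4. The eigenvalues (with algebraic multiplicities) are λ = 0 with multiplicity 4.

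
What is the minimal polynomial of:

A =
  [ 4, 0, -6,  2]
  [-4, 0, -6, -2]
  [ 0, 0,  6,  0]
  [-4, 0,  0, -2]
x^3 - 8*x^2 + 12*x

The characteristic polynomial is χ_A(x) = x^2*(x - 6)*(x - 2), so the eigenvalues are known. The minimal polynomial is
  m_A(x) = Π_λ (x − λ)^{k_λ}
where k_λ is the size of the *largest* Jordan block for λ (equivalently, the smallest k with (A − λI)^k v = 0 for every generalised eigenvector v of λ).

  λ = 0: largest Jordan block has size 1, contributing (x − 0)
  λ = 2: largest Jordan block has size 1, contributing (x − 2)
  λ = 6: largest Jordan block has size 1, contributing (x − 6)

So m_A(x) = x*(x - 6)*(x - 2) = x^3 - 8*x^2 + 12*x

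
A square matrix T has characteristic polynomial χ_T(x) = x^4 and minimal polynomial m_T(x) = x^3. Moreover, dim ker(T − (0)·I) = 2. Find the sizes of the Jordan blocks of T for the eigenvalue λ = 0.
Block sizes for λ = 0: [3, 1]

Step 1 — from the characteristic polynomial, algebraic multiplicity of λ = 0 is 4. From dim ker(T − (0)·I) = 2, there are exactly 2 Jordan blocks for λ = 0.
Step 2 — from the minimal polynomial, the factor (x − 0)^3 tells us the largest block for λ = 0 has size 3.
Step 3 — with total size 4, 2 blocks, and largest block 3, the block sizes (in nonincreasing order) are [3, 1].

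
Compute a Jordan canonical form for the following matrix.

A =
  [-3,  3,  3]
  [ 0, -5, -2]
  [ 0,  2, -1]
J_2(-3) ⊕ J_1(-3)

The characteristic polynomial is
  det(x·I − A) = x^3 + 9*x^2 + 27*x + 27 = (x + 3)^3

Eigenvalues and multiplicities (the geometric multiplicity of λ is n − rank(A − λI), which equals the number of Jordan blocks for λ):
  λ = -3: algebraic multiplicity = 3, geometric multiplicity = 2

Determining the block sizes for each eigenvalue:
  λ = -3: 2 blocks summing to 3 forces exactly one block of size 2 and the rest size 1 → block sizes [2, 1]

Assembling the blocks gives a Jordan form
J =
  [-3,  1,  0]
  [ 0, -3,  0]
  [ 0,  0, -3]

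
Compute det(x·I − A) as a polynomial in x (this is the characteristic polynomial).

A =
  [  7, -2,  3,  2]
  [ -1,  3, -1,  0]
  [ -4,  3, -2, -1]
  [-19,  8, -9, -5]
x^4 - 3*x^3 + 3*x^2 - x

Expanding det(x·I − A) (e.g. by cofactor expansion or by noting that A is similar to its Jordan form J, which has the same characteristic polynomial as A) gives
  χ_A(x) = x^4 - 3*x^3 + 3*x^2 - x
which factors as x*(x - 1)^3. The eigenvalues (with algebraic multiplicities) are λ = 0 with multiplicity 1, λ = 1 with multiplicity 3.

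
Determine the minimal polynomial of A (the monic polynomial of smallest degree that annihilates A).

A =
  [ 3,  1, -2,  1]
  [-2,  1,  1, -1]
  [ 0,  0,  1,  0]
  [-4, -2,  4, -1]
x^3 - 3*x^2 + 3*x - 1

The characteristic polynomial is χ_A(x) = (x - 1)^4, so the eigenvalues are known. The minimal polynomial is
  m_A(x) = Π_λ (x − λ)^{k_λ}
where k_λ is the size of the *largest* Jordan block for λ (equivalently, the smallest k with (A − λI)^k v = 0 for every generalised eigenvector v of λ).

  λ = 1: largest Jordan block has size 3, contributing (x − 1)^3

So m_A(x) = (x - 1)^3 = x^3 - 3*x^2 + 3*x - 1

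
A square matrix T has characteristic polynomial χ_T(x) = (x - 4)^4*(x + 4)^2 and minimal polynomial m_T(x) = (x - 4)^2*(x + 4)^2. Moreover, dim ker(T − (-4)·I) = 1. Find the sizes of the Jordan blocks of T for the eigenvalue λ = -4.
Block sizes for λ = -4: [2]

Step 1 — from the characteristic polynomial, algebraic multiplicity of λ = -4 is 2. From dim ker(T − (-4)·I) = 1, there are exactly 1 Jordan blocks for λ = -4.
Step 2 — from the minimal polynomial, the factor (x + 4)^2 tells us the largest block for λ = -4 has size 2.
Step 3 — with total size 2, 1 blocks, and largest block 2, the block sizes (in nonincreasing order) are [2].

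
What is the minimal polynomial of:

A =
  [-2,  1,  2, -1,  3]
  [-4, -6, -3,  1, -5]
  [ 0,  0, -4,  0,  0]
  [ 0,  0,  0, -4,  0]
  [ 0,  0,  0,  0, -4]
x^3 + 12*x^2 + 48*x + 64

The characteristic polynomial is χ_A(x) = (x + 4)^5, so the eigenvalues are known. The minimal polynomial is
  m_A(x) = Π_λ (x − λ)^{k_λ}
where k_λ is the size of the *largest* Jordan block for λ (equivalently, the smallest k with (A − λI)^k v = 0 for every generalised eigenvector v of λ).

  λ = -4: largest Jordan block has size 3, contributing (x + 4)^3

So m_A(x) = (x + 4)^3 = x^3 + 12*x^2 + 48*x + 64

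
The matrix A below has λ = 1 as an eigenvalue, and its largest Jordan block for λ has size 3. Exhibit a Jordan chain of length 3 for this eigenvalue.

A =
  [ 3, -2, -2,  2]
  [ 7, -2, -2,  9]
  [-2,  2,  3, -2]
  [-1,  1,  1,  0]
A Jordan chain for λ = 1 of length 3:
v_1 = (-8, -12, 8, 4)ᵀ
v_2 = (2, 7, -2, -1)ᵀ
v_3 = (1, 0, 0, 0)ᵀ

Let N = A − (1)·I. We want v_3 with N^3 v_3 = 0 but N^2 v_3 ≠ 0; then v_{j-1} := N · v_j for j = 3, …, 2.

Pick v_3 = (1, 0, 0, 0)ᵀ.
Then v_2 = N · v_3 = (2, 7, -2, -1)ᵀ.
Then v_1 = N · v_2 = (-8, -12, 8, 4)ᵀ.

Sanity check: (A − (1)·I) v_1 = (0, 0, 0, 0)ᵀ = 0. ✓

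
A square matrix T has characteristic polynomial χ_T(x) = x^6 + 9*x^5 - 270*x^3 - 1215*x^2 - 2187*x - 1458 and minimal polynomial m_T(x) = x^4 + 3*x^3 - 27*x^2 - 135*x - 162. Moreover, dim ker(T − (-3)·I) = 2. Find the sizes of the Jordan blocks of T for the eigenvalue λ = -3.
Block sizes for λ = -3: [3, 2]

Step 1 — from the characteristic polynomial, algebraic multiplicity of λ = -3 is 5. From dim ker(T − (-3)·I) = 2, there are exactly 2 Jordan blocks for λ = -3.
Step 2 — from the minimal polynomial, the factor (x + 3)^3 tells us the largest block for λ = -3 has size 3.
Step 3 — with total size 5, 2 blocks, and largest block 3, the block sizes (in nonincreasing order) are [3, 2].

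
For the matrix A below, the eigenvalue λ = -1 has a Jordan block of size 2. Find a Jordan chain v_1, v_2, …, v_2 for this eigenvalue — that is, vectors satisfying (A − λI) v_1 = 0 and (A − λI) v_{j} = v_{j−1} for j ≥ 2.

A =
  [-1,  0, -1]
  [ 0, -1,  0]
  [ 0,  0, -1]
A Jordan chain for λ = -1 of length 2:
v_1 = (-1, 0, 0)ᵀ
v_2 = (0, 0, 1)ᵀ

Let N = A − (-1)·I. We want v_2 with N^2 v_2 = 0 but N^1 v_2 ≠ 0; then v_{j-1} := N · v_j for j = 2, …, 2.

Pick v_2 = (0, 0, 1)ᵀ.
Then v_1 = N · v_2 = (-1, 0, 0)ᵀ.

Sanity check: (A − (-1)·I) v_1 = (0, 0, 0)ᵀ = 0. ✓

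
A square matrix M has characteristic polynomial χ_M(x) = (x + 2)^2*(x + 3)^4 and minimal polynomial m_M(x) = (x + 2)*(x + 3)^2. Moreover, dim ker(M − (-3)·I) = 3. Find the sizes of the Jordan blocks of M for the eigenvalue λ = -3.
Block sizes for λ = -3: [2, 1, 1]

Step 1 — from the characteristic polynomial, algebraic multiplicity of λ = -3 is 4. From dim ker(M − (-3)·I) = 3, there are exactly 3 Jordan blocks for λ = -3.
Step 2 — from the minimal polynomial, the factor (x + 3)^2 tells us the largest block for λ = -3 has size 2.
Step 3 — with total size 4, 3 blocks, and largest block 2, the block sizes (in nonincreasing order) are [2, 1, 1].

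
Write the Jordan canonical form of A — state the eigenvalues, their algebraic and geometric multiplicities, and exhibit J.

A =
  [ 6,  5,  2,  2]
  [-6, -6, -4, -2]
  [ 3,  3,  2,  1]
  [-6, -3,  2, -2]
J_2(0) ⊕ J_2(0)

The characteristic polynomial is
  det(x·I − A) = x^4

Eigenvalues and multiplicities (the geometric multiplicity of λ is n − rank(A − λI), which equals the number of Jordan blocks for λ):
  λ = 0: algebraic multiplicity = 4, geometric multiplicity = 2

Determining the block sizes for each eigenvalue:
  λ = 0: with am = 4 and gm = 2, the partition is not yet determined (e.g. several partitions of 4 into 2 parts exist). Let N = A − (0)·I. Computing rank(N^1) = 2, rank(N^2) = 0; the number of blocks of size ≥ j is rank(N^{j−1}) − rank(N^j), giving [2, 2]. So we have 2 block(s) of size 2 → block sizes [2, 2]

Assembling the blocks gives a Jordan form
J =
  [0, 1, 0, 0]
  [0, 0, 0, 0]
  [0, 0, 0, 1]
  [0, 0, 0, 0]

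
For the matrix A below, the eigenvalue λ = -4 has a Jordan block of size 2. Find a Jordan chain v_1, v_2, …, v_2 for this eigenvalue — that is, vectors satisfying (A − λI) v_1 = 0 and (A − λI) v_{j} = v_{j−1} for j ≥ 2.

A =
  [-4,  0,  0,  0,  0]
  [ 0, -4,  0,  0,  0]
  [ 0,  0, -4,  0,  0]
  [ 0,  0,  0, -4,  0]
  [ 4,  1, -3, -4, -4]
A Jordan chain for λ = -4 of length 2:
v_1 = (0, 0, 0, 0, 4)ᵀ
v_2 = (1, 0, 0, 0, 0)ᵀ

Let N = A − (-4)·I. We want v_2 with N^2 v_2 = 0 but N^1 v_2 ≠ 0; then v_{j-1} := N · v_j for j = 2, …, 2.

Pick v_2 = (1, 0, 0, 0, 0)ᵀ.
Then v_1 = N · v_2 = (0, 0, 0, 0, 4)ᵀ.

Sanity check: (A − (-4)·I) v_1 = (0, 0, 0, 0, 0)ᵀ = 0. ✓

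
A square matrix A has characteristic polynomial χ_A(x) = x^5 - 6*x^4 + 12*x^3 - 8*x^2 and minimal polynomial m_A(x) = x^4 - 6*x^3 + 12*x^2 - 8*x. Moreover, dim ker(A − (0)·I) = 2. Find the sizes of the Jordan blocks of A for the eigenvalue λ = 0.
Block sizes for λ = 0: [1, 1]

Step 1 — from the characteristic polynomial, algebraic multiplicity of λ = 0 is 2. From dim ker(A − (0)·I) = 2, there are exactly 2 Jordan blocks for λ = 0.
Step 2 — from the minimal polynomial, the factor (x − 0) tells us the largest block for λ = 0 has size 1.
Step 3 — with total size 2, 2 blocks, and largest block 1, the block sizes (in nonincreasing order) are [1, 1].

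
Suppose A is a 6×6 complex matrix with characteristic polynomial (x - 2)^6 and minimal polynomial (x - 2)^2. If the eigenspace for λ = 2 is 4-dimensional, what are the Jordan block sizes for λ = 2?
Block sizes for λ = 2: [2, 2, 1, 1]

Step 1 — from the characteristic polynomial, algebraic multiplicity of λ = 2 is 6. From dim ker(A − (2)·I) = 4, there are exactly 4 Jordan blocks for λ = 2.
Step 2 — from the minimal polynomial, the factor (x − 2)^2 tells us the largest block for λ = 2 has size 2.
Step 3 — with total size 6, 4 blocks, and largest block 2, the block sizes (in nonincreasing order) are [2, 2, 1, 1].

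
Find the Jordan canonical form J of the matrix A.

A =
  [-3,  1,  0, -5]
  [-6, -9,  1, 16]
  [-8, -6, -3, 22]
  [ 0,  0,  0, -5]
J_3(-5) ⊕ J_1(-5)

The characteristic polynomial is
  det(x·I − A) = x^4 + 20*x^3 + 150*x^2 + 500*x + 625 = (x + 5)^4

Eigenvalues and multiplicities (the geometric multiplicity of λ is n − rank(A − λI), which equals the number of Jordan blocks for λ):
  λ = -5: algebraic multiplicity = 4, geometric multiplicity = 2

Determining the block sizes for each eigenvalue:
  λ = -5: with am = 4 and gm = 2, the partition is not yet determined (e.g. several partitions of 4 into 2 parts exist). Let N = A − (-5)·I. Computing rank(N^1) = 2, rank(N^2) = 1, rank(N^3) = 0; the number of blocks of size ≥ j is rank(N^{j−1}) − rank(N^j), giving [2, 1, 1]. So we have 1 block(s) of size 3, 1 block(s) of size 1 → block sizes [3, 1]

Assembling the blocks gives a Jordan form
J =
  [-5,  1,  0,  0]
  [ 0, -5,  1,  0]
  [ 0,  0, -5,  0]
  [ 0,  0,  0, -5]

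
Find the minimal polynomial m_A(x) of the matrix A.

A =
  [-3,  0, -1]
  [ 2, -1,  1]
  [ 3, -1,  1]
x^3 + 3*x^2 + 3*x + 1

The characteristic polynomial is χ_A(x) = (x + 1)^3, so the eigenvalues are known. The minimal polynomial is
  m_A(x) = Π_λ (x − λ)^{k_λ}
where k_λ is the size of the *largest* Jordan block for λ (equivalently, the smallest k with (A − λI)^k v = 0 for every generalised eigenvector v of λ).

  λ = -1: largest Jordan block has size 3, contributing (x + 1)^3

So m_A(x) = (x + 1)^3 = x^3 + 3*x^2 + 3*x + 1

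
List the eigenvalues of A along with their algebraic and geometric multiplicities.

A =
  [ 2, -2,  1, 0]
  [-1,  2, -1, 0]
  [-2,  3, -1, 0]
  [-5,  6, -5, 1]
λ = 1: alg = 4, geom = 2

Step 1 — factor the characteristic polynomial to read off the algebraic multiplicities:
  χ_A(x) = (x - 1)^4

Step 2 — compute geometric multiplicities via the rank-nullity identity g(λ) = n − rank(A − λI):
  rank(A − (1)·I) = 2, so dim ker(A − (1)·I) = n − 2 = 2

Summary:
  λ = 1: algebraic multiplicity = 4, geometric multiplicity = 2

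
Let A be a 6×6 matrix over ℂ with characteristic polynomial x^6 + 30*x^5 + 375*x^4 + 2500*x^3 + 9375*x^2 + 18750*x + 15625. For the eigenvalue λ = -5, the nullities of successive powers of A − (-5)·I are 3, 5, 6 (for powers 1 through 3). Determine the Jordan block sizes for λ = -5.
Block sizes for λ = -5: [3, 2, 1]

From the dimensions of kernels of powers, the number of Jordan blocks of size at least j is d_j − d_{j−1} where d_j = dim ker(N^j) (with d_0 = 0). Computing the differences gives [3, 2, 1].
The number of blocks of size exactly k is (#blocks of size ≥ k) − (#blocks of size ≥ k + 1), so the partition is: 1 block(s) of size 1, 1 block(s) of size 2, 1 block(s) of size 3.
In nonincreasing order the block sizes are [3, 2, 1].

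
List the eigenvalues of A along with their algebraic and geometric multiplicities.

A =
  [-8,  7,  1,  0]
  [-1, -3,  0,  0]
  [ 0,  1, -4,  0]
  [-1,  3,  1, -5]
λ = -5: alg = 4, geom = 2

Step 1 — factor the characteristic polynomial to read off the algebraic multiplicities:
  χ_A(x) = (x + 5)^4

Step 2 — compute geometric multiplicities via the rank-nullity identity g(λ) = n − rank(A − λI):
  rank(A − (-5)·I) = 2, so dim ker(A − (-5)·I) = n − 2 = 2

Summary:
  λ = -5: algebraic multiplicity = 4, geometric multiplicity = 2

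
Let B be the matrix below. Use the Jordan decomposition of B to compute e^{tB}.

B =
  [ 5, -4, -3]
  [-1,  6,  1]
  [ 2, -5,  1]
e^{tB} =
  [-t^2*exp(4*t)/2 + t*exp(4*t) + exp(4*t), 3*t^2*exp(4*t)/2 - 4*t*exp(4*t), t^2*exp(4*t) - 3*t*exp(4*t)]
  [-t^2*exp(4*t)/2 - t*exp(4*t), 3*t^2*exp(4*t)/2 + 2*t*exp(4*t) + exp(4*t), t^2*exp(4*t) + t*exp(4*t)]
  [t^2*exp(4*t)/2 + 2*t*exp(4*t), -3*t^2*exp(4*t)/2 - 5*t*exp(4*t), -t^2*exp(4*t) - 3*t*exp(4*t) + exp(4*t)]

Strategy: write B = P · J · P⁻¹ where J is a Jordan canonical form, so e^{tB} = P · e^{tJ} · P⁻¹, and e^{tJ} can be computed block-by-block.

B has Jordan form
J =
  [4, 1, 0]
  [0, 4, 1]
  [0, 0, 4]
(up to reordering of blocks).

Per-block formulas:
  For a 3×3 Jordan block J_3(4): exp(t · J_3(4)) = e^(4t)·(I + t·N + (t^2/2)·N^2), where N is the 3×3 nilpotent shift.

After assembling e^{tJ} and conjugating by P, we get:

e^{tB} =
  [-t^2*exp(4*t)/2 + t*exp(4*t) + exp(4*t), 3*t^2*exp(4*t)/2 - 4*t*exp(4*t), t^2*exp(4*t) - 3*t*exp(4*t)]
  [-t^2*exp(4*t)/2 - t*exp(4*t), 3*t^2*exp(4*t)/2 + 2*t*exp(4*t) + exp(4*t), t^2*exp(4*t) + t*exp(4*t)]
  [t^2*exp(4*t)/2 + 2*t*exp(4*t), -3*t^2*exp(4*t)/2 - 5*t*exp(4*t), -t^2*exp(4*t) - 3*t*exp(4*t) + exp(4*t)]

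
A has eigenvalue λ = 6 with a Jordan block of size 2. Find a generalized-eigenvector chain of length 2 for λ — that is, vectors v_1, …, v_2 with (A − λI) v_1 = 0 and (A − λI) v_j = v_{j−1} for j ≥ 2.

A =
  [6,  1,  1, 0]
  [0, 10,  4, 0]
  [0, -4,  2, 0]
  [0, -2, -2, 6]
A Jordan chain for λ = 6 of length 2:
v_1 = (1, 4, -4, -2)ᵀ
v_2 = (0, 1, 0, 0)ᵀ

Let N = A − (6)·I. We want v_2 with N^2 v_2 = 0 but N^1 v_2 ≠ 0; then v_{j-1} := N · v_j for j = 2, …, 2.

Pick v_2 = (0, 1, 0, 0)ᵀ.
Then v_1 = N · v_2 = (1, 4, -4, -2)ᵀ.

Sanity check: (A − (6)·I) v_1 = (0, 0, 0, 0)ᵀ = 0. ✓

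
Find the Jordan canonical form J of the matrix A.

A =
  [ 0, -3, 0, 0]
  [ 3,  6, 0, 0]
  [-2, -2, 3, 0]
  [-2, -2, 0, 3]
J_2(3) ⊕ J_1(3) ⊕ J_1(3)

The characteristic polynomial is
  det(x·I − A) = x^4 - 12*x^3 + 54*x^2 - 108*x + 81 = (x - 3)^4

Eigenvalues and multiplicities (the geometric multiplicity of λ is n − rank(A − λI), which equals the number of Jordan blocks for λ):
  λ = 3: algebraic multiplicity = 4, geometric multiplicity = 3

Determining the block sizes for each eigenvalue:
  λ = 3: 3 blocks summing to 4 forces exactly one block of size 2 and the rest size 1 → block sizes [2, 1, 1]

Assembling the blocks gives a Jordan form
J =
  [3, 1, 0, 0]
  [0, 3, 0, 0]
  [0, 0, 3, 0]
  [0, 0, 0, 3]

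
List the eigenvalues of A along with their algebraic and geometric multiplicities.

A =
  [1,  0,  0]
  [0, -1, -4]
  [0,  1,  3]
λ = 1: alg = 3, geom = 2

Step 1 — factor the characteristic polynomial to read off the algebraic multiplicities:
  χ_A(x) = (x - 1)^3

Step 2 — compute geometric multiplicities via the rank-nullity identity g(λ) = n − rank(A − λI):
  rank(A − (1)·I) = 1, so dim ker(A − (1)·I) = n − 1 = 2

Summary:
  λ = 1: algebraic multiplicity = 3, geometric multiplicity = 2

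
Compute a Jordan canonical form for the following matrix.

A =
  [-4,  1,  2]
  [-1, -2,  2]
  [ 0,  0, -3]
J_2(-3) ⊕ J_1(-3)

The characteristic polynomial is
  det(x·I − A) = x^3 + 9*x^2 + 27*x + 27 = (x + 3)^3

Eigenvalues and multiplicities (the geometric multiplicity of λ is n − rank(A − λI), which equals the number of Jordan blocks for λ):
  λ = -3: algebraic multiplicity = 3, geometric multiplicity = 2

Determining the block sizes for each eigenvalue:
  λ = -3: 2 blocks summing to 3 forces exactly one block of size 2 and the rest size 1 → block sizes [2, 1]

Assembling the blocks gives a Jordan form
J =
  [-3,  1,  0]
  [ 0, -3,  0]
  [ 0,  0, -3]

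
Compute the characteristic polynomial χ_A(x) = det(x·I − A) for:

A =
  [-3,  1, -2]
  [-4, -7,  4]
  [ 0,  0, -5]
x^3 + 15*x^2 + 75*x + 125

Expanding det(x·I − A) (e.g. by cofactor expansion or by noting that A is similar to its Jordan form J, which has the same characteristic polynomial as A) gives
  χ_A(x) = x^3 + 15*x^2 + 75*x + 125
which factors as (x + 5)^3. The eigenvalues (with algebraic multiplicities) are λ = -5 with multiplicity 3.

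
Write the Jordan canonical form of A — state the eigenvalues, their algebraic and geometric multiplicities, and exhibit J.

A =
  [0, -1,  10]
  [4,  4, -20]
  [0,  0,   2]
J_2(2) ⊕ J_1(2)

The characteristic polynomial is
  det(x·I − A) = x^3 - 6*x^2 + 12*x - 8 = (x - 2)^3

Eigenvalues and multiplicities (the geometric multiplicity of λ is n − rank(A − λI), which equals the number of Jordan blocks for λ):
  λ = 2: algebraic multiplicity = 3, geometric multiplicity = 2

Determining the block sizes for each eigenvalue:
  λ = 2: 2 blocks summing to 3 forces exactly one block of size 2 and the rest size 1 → block sizes [2, 1]

Assembling the blocks gives a Jordan form
J =
  [2, 1, 0]
  [0, 2, 0]
  [0, 0, 2]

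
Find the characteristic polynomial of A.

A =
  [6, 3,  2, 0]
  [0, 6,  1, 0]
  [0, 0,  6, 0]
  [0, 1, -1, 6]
x^4 - 24*x^3 + 216*x^2 - 864*x + 1296

Expanding det(x·I − A) (e.g. by cofactor expansion or by noting that A is similar to its Jordan form J, which has the same characteristic polynomial as A) gives
  χ_A(x) = x^4 - 24*x^3 + 216*x^2 - 864*x + 1296
which factors as (x - 6)^4. The eigenvalues (with algebraic multiplicities) are λ = 6 with multiplicity 4.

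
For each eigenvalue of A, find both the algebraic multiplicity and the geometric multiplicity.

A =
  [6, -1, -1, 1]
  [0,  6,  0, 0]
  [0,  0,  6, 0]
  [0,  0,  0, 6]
λ = 6: alg = 4, geom = 3

Step 1 — factor the characteristic polynomial to read off the algebraic multiplicities:
  χ_A(x) = (x - 6)^4

Step 2 — compute geometric multiplicities via the rank-nullity identity g(λ) = n − rank(A − λI):
  rank(A − (6)·I) = 1, so dim ker(A − (6)·I) = n − 1 = 3

Summary:
  λ = 6: algebraic multiplicity = 4, geometric multiplicity = 3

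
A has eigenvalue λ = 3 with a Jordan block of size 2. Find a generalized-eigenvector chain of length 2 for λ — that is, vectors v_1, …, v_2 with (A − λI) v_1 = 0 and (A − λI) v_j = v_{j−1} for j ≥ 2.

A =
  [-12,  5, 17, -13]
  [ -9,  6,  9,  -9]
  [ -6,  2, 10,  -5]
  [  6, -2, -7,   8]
A Jordan chain for λ = 3 of length 2:
v_1 = (-15, -9, -6, 6)ᵀ
v_2 = (1, 0, 0, 0)ᵀ

Let N = A − (3)·I. We want v_2 with N^2 v_2 = 0 but N^1 v_2 ≠ 0; then v_{j-1} := N · v_j for j = 2, …, 2.

Pick v_2 = (1, 0, 0, 0)ᵀ.
Then v_1 = N · v_2 = (-15, -9, -6, 6)ᵀ.

Sanity check: (A − (3)·I) v_1 = (0, 0, 0, 0)ᵀ = 0. ✓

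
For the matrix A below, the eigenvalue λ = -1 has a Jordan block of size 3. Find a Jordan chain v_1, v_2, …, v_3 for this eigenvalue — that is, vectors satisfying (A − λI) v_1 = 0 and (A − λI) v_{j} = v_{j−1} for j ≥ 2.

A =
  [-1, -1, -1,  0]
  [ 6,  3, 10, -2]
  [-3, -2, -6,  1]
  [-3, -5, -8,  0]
A Jordan chain for λ = -1 of length 3:
v_1 = (-3, 0, 0, -9)ᵀ
v_2 = (0, 6, -3, -3)ᵀ
v_3 = (1, 0, 0, 0)ᵀ

Let N = A − (-1)·I. We want v_3 with N^3 v_3 = 0 but N^2 v_3 ≠ 0; then v_{j-1} := N · v_j for j = 3, …, 2.

Pick v_3 = (1, 0, 0, 0)ᵀ.
Then v_2 = N · v_3 = (0, 6, -3, -3)ᵀ.
Then v_1 = N · v_2 = (-3, 0, 0, -9)ᵀ.

Sanity check: (A − (-1)·I) v_1 = (0, 0, 0, 0)ᵀ = 0. ✓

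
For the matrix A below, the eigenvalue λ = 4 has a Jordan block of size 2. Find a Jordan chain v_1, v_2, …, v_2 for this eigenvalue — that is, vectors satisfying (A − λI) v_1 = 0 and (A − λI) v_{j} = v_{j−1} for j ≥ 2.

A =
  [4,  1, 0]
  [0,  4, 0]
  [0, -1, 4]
A Jordan chain for λ = 4 of length 2:
v_1 = (1, 0, -1)ᵀ
v_2 = (0, 1, 0)ᵀ

Let N = A − (4)·I. We want v_2 with N^2 v_2 = 0 but N^1 v_2 ≠ 0; then v_{j-1} := N · v_j for j = 2, …, 2.

Pick v_2 = (0, 1, 0)ᵀ.
Then v_1 = N · v_2 = (1, 0, -1)ᵀ.

Sanity check: (A − (4)·I) v_1 = (0, 0, 0)ᵀ = 0. ✓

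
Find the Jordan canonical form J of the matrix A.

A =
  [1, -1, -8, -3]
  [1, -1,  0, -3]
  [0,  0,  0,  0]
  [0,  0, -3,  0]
J_3(0) ⊕ J_1(0)

The characteristic polynomial is
  det(x·I − A) = x^4

Eigenvalues and multiplicities (the geometric multiplicity of λ is n − rank(A − λI), which equals the number of Jordan blocks for λ):
  λ = 0: algebraic multiplicity = 4, geometric multiplicity = 2

Determining the block sizes for each eigenvalue:
  λ = 0: with am = 4 and gm = 2, the partition is not yet determined (e.g. several partitions of 4 into 2 parts exist). Let N = A − (0)·I. Computing rank(N^1) = 2, rank(N^2) = 1, rank(N^3) = 0; the number of blocks of size ≥ j is rank(N^{j−1}) − rank(N^j), giving [2, 1, 1]. So we have 1 block(s) of size 3, 1 block(s) of size 1 → block sizes [3, 1]

Assembling the blocks gives a Jordan form
J =
  [0, 1, 0, 0]
  [0, 0, 1, 0]
  [0, 0, 0, 0]
  [0, 0, 0, 0]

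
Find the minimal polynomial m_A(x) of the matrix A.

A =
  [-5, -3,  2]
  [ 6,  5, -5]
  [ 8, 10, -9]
x^3 + 9*x^2 + 27*x + 27

The characteristic polynomial is χ_A(x) = (x + 3)^3, so the eigenvalues are known. The minimal polynomial is
  m_A(x) = Π_λ (x − λ)^{k_λ}
where k_λ is the size of the *largest* Jordan block for λ (equivalently, the smallest k with (A − λI)^k v = 0 for every generalised eigenvector v of λ).

  λ = -3: largest Jordan block has size 3, contributing (x + 3)^3

So m_A(x) = (x + 3)^3 = x^3 + 9*x^2 + 27*x + 27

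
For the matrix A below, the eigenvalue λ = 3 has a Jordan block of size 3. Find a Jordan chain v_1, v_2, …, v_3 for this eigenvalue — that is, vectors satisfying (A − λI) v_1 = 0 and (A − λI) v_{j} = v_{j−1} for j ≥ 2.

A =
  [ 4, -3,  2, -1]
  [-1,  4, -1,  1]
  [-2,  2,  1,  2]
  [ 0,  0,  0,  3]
A Jordan chain for λ = 3 of length 3:
v_1 = (-2, 2, 4, 0)ᵀ
v_2 = (-3, 1, 2, 0)ᵀ
v_3 = (0, 1, 0, 0)ᵀ

Let N = A − (3)·I. We want v_3 with N^3 v_3 = 0 but N^2 v_3 ≠ 0; then v_{j-1} := N · v_j for j = 3, …, 2.

Pick v_3 = (0, 1, 0, 0)ᵀ.
Then v_2 = N · v_3 = (-3, 1, 2, 0)ᵀ.
Then v_1 = N · v_2 = (-2, 2, 4, 0)ᵀ.

Sanity check: (A − (3)·I) v_1 = (0, 0, 0, 0)ᵀ = 0. ✓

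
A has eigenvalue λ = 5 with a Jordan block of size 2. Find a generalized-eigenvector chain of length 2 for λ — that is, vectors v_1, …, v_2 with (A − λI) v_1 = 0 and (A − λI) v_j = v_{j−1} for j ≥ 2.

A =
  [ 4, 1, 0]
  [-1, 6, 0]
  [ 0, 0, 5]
A Jordan chain for λ = 5 of length 2:
v_1 = (-1, -1, 0)ᵀ
v_2 = (1, 0, 0)ᵀ

Let N = A − (5)·I. We want v_2 with N^2 v_2 = 0 but N^1 v_2 ≠ 0; then v_{j-1} := N · v_j for j = 2, …, 2.

Pick v_2 = (1, 0, 0)ᵀ.
Then v_1 = N · v_2 = (-1, -1, 0)ᵀ.

Sanity check: (A − (5)·I) v_1 = (0, 0, 0)ᵀ = 0. ✓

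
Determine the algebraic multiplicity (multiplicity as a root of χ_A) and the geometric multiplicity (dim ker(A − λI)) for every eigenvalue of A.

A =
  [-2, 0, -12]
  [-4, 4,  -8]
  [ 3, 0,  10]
λ = 4: alg = 3, geom = 2

Step 1 — factor the characteristic polynomial to read off the algebraic multiplicities:
  χ_A(x) = (x - 4)^3

Step 2 — compute geometric multiplicities via the rank-nullity identity g(λ) = n − rank(A − λI):
  rank(A − (4)·I) = 1, so dim ker(A − (4)·I) = n − 1 = 2

Summary:
  λ = 4: algebraic multiplicity = 3, geometric multiplicity = 2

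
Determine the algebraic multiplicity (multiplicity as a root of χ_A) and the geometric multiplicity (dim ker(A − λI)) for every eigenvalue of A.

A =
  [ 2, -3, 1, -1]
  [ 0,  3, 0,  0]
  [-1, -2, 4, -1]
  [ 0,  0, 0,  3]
λ = 3: alg = 4, geom = 2

Step 1 — factor the characteristic polynomial to read off the algebraic multiplicities:
  χ_A(x) = (x - 3)^4

Step 2 — compute geometric multiplicities via the rank-nullity identity g(λ) = n − rank(A − λI):
  rank(A − (3)·I) = 2, so dim ker(A − (3)·I) = n − 2 = 2

Summary:
  λ = 3: algebraic multiplicity = 4, geometric multiplicity = 2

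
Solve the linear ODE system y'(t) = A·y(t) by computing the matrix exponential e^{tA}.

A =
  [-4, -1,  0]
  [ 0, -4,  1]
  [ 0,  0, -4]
e^{tA} =
  [exp(-4*t), -t*exp(-4*t), -t^2*exp(-4*t)/2]
  [0, exp(-4*t), t*exp(-4*t)]
  [0, 0, exp(-4*t)]

Strategy: write A = P · J · P⁻¹ where J is a Jordan canonical form, so e^{tA} = P · e^{tJ} · P⁻¹, and e^{tJ} can be computed block-by-block.

A has Jordan form
J =
  [-4,  1,  0]
  [ 0, -4,  1]
  [ 0,  0, -4]
(up to reordering of blocks).

Per-block formulas:
  For a 3×3 Jordan block J_3(-4): exp(t · J_3(-4)) = e^(-4t)·(I + t·N + (t^2/2)·N^2), where N is the 3×3 nilpotent shift.

After assembling e^{tJ} and conjugating by P, we get:

e^{tA} =
  [exp(-4*t), -t*exp(-4*t), -t^2*exp(-4*t)/2]
  [0, exp(-4*t), t*exp(-4*t)]
  [0, 0, exp(-4*t)]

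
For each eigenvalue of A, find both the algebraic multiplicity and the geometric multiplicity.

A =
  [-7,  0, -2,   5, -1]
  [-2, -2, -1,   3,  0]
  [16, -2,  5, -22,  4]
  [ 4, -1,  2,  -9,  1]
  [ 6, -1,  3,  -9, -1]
λ = -3: alg = 4, geom = 2; λ = -2: alg = 1, geom = 1

Step 1 — factor the characteristic polynomial to read off the algebraic multiplicities:
  χ_A(x) = (x + 2)*(x + 3)^4

Step 2 — compute geometric multiplicities via the rank-nullity identity g(λ) = n − rank(A − λI):
  rank(A − (-3)·I) = 3, so dim ker(A − (-3)·I) = n − 3 = 2
  rank(A − (-2)·I) = 4, so dim ker(A − (-2)·I) = n − 4 = 1

Summary:
  λ = -3: algebraic multiplicity = 4, geometric multiplicity = 2
  λ = -2: algebraic multiplicity = 1, geometric multiplicity = 1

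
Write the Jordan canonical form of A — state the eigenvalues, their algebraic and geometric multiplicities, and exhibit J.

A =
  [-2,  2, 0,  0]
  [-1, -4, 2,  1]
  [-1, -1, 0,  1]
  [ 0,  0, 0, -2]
J_3(-2) ⊕ J_1(-2)

The characteristic polynomial is
  det(x·I − A) = x^4 + 8*x^3 + 24*x^2 + 32*x + 16 = (x + 2)^4

Eigenvalues and multiplicities (the geometric multiplicity of λ is n − rank(A − λI), which equals the number of Jordan blocks for λ):
  λ = -2: algebraic multiplicity = 4, geometric multiplicity = 2

Determining the block sizes for each eigenvalue:
  λ = -2: with am = 4 and gm = 2, the partition is not yet determined (e.g. several partitions of 4 into 2 parts exist). Let N = A − (-2)·I. Computing rank(N^1) = 2, rank(N^2) = 1, rank(N^3) = 0; the number of blocks of size ≥ j is rank(N^{j−1}) − rank(N^j), giving [2, 1, 1]. So we have 1 block(s) of size 3, 1 block(s) of size 1 → block sizes [3, 1]

Assembling the blocks gives a Jordan form
J =
  [-2,  1,  0,  0]
  [ 0, -2,  1,  0]
  [ 0,  0, -2,  0]
  [ 0,  0,  0, -2]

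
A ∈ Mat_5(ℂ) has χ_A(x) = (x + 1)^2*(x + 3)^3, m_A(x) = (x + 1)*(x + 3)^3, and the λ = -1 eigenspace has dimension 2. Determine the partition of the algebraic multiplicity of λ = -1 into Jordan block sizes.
Block sizes for λ = -1: [1, 1]

Step 1 — from the characteristic polynomial, algebraic multiplicity of λ = -1 is 2. From dim ker(A − (-1)·I) = 2, there are exactly 2 Jordan blocks for λ = -1.
Step 2 — from the minimal polynomial, the factor (x + 1) tells us the largest block for λ = -1 has size 1.
Step 3 — with total size 2, 2 blocks, and largest block 1, the block sizes (in nonincreasing order) are [1, 1].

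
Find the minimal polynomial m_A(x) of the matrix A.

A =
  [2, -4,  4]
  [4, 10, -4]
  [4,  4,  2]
x^2 - 8*x + 12

The characteristic polynomial is χ_A(x) = (x - 6)^2*(x - 2), so the eigenvalues are known. The minimal polynomial is
  m_A(x) = Π_λ (x − λ)^{k_λ}
where k_λ is the size of the *largest* Jordan block for λ (equivalently, the smallest k with (A − λI)^k v = 0 for every generalised eigenvector v of λ).

  λ = 2: largest Jordan block has size 1, contributing (x − 2)
  λ = 6: largest Jordan block has size 1, contributing (x − 6)

So m_A(x) = (x - 6)*(x - 2) = x^2 - 8*x + 12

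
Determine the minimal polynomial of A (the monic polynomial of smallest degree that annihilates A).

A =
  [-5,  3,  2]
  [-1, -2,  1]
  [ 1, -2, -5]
x^3 + 12*x^2 + 48*x + 64

The characteristic polynomial is χ_A(x) = (x + 4)^3, so the eigenvalues are known. The minimal polynomial is
  m_A(x) = Π_λ (x − λ)^{k_λ}
where k_λ is the size of the *largest* Jordan block for λ (equivalently, the smallest k with (A − λI)^k v = 0 for every generalised eigenvector v of λ).

  λ = -4: largest Jordan block has size 3, contributing (x + 4)^3

So m_A(x) = (x + 4)^3 = x^3 + 12*x^2 + 48*x + 64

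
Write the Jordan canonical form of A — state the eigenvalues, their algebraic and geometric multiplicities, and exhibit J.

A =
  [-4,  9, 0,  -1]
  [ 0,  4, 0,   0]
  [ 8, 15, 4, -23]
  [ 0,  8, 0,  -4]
J_2(-4) ⊕ J_1(4) ⊕ J_1(4)

The characteristic polynomial is
  det(x·I − A) = x^4 - 32*x^2 + 256 = (x - 4)^2*(x + 4)^2

Eigenvalues and multiplicities (the geometric multiplicity of λ is n − rank(A − λI), which equals the number of Jordan blocks for λ):
  λ = -4: algebraic multiplicity = 2, geometric multiplicity = 1
  λ = 4: algebraic multiplicity = 2, geometric multiplicity = 2

Determining the block sizes for each eigenvalue:
  λ = -4: one block (gm = 1), so the single block has size am = 2 → block sizes [2]
  λ = 4: gm = am = 2, so every block has size 1 → block sizes [1, 1]

Assembling the blocks gives a Jordan form
J =
  [-4,  1, 0, 0]
  [ 0, -4, 0, 0]
  [ 0,  0, 4, 0]
  [ 0,  0, 0, 4]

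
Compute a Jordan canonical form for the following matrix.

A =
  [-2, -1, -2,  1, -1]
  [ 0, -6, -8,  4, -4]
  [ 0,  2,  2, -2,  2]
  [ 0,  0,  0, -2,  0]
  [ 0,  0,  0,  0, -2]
J_2(-2) ⊕ J_1(-2) ⊕ J_1(-2) ⊕ J_1(-2)

The characteristic polynomial is
  det(x·I − A) = x^5 + 10*x^4 + 40*x^3 + 80*x^2 + 80*x + 32 = (x + 2)^5

Eigenvalues and multiplicities (the geometric multiplicity of λ is n − rank(A − λI), which equals the number of Jordan blocks for λ):
  λ = -2: algebraic multiplicity = 5, geometric multiplicity = 4

Determining the block sizes for each eigenvalue:
  λ = -2: 4 blocks summing to 5 forces exactly one block of size 2 and the rest size 1 → block sizes [2, 1, 1, 1]

Assembling the blocks gives a Jordan form
J =
  [-2,  1,  0,  0,  0]
  [ 0, -2,  0,  0,  0]
  [ 0,  0, -2,  0,  0]
  [ 0,  0,  0, -2,  0]
  [ 0,  0,  0,  0, -2]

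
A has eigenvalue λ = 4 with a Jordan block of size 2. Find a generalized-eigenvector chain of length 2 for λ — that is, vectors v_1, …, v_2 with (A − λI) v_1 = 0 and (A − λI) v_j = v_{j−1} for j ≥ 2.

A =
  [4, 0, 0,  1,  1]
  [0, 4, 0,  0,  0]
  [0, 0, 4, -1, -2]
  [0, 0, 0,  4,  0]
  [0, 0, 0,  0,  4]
A Jordan chain for λ = 4 of length 2:
v_1 = (1, 0, -1, 0, 0)ᵀ
v_2 = (0, 0, 0, 1, 0)ᵀ

Let N = A − (4)·I. We want v_2 with N^2 v_2 = 0 but N^1 v_2 ≠ 0; then v_{j-1} := N · v_j for j = 2, …, 2.

Pick v_2 = (0, 0, 0, 1, 0)ᵀ.
Then v_1 = N · v_2 = (1, 0, -1, 0, 0)ᵀ.

Sanity check: (A − (4)·I) v_1 = (0, 0, 0, 0, 0)ᵀ = 0. ✓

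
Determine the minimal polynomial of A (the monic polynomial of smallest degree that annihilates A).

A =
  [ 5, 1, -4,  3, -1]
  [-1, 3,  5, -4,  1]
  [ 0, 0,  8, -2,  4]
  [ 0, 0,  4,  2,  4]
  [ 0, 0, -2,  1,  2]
x^3 - 12*x^2 + 48*x - 64

The characteristic polynomial is χ_A(x) = (x - 4)^5, so the eigenvalues are known. The minimal polynomial is
  m_A(x) = Π_λ (x − λ)^{k_λ}
where k_λ is the size of the *largest* Jordan block for λ (equivalently, the smallest k with (A − λI)^k v = 0 for every generalised eigenvector v of λ).

  λ = 4: largest Jordan block has size 3, contributing (x − 4)^3

So m_A(x) = (x - 4)^3 = x^3 - 12*x^2 + 48*x - 64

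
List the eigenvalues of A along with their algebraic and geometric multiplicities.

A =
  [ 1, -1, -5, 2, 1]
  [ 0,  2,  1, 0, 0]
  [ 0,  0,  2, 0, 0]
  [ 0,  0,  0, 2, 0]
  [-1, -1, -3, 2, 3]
λ = 2: alg = 5, geom = 3

Step 1 — factor the characteristic polynomial to read off the algebraic multiplicities:
  χ_A(x) = (x - 2)^5

Step 2 — compute geometric multiplicities via the rank-nullity identity g(λ) = n − rank(A − λI):
  rank(A − (2)·I) = 2, so dim ker(A − (2)·I) = n − 2 = 3

Summary:
  λ = 2: algebraic multiplicity = 5, geometric multiplicity = 3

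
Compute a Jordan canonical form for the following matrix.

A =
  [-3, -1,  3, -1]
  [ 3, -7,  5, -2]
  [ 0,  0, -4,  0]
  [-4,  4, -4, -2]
J_3(-4) ⊕ J_1(-4)

The characteristic polynomial is
  det(x·I − A) = x^4 + 16*x^3 + 96*x^2 + 256*x + 256 = (x + 4)^4

Eigenvalues and multiplicities (the geometric multiplicity of λ is n − rank(A − λI), which equals the number of Jordan blocks for λ):
  λ = -4: algebraic multiplicity = 4, geometric multiplicity = 2

Determining the block sizes for each eigenvalue:
  λ = -4: with am = 4 and gm = 2, the partition is not yet determined (e.g. several partitions of 4 into 2 parts exist). Let N = A − (-4)·I. Computing rank(N^1) = 2, rank(N^2) = 1, rank(N^3) = 0; the number of blocks of size ≥ j is rank(N^{j−1}) − rank(N^j), giving [2, 1, 1]. So we have 1 block(s) of size 3, 1 block(s) of size 1 → block sizes [3, 1]

Assembling the blocks gives a Jordan form
J =
  [-4,  1,  0,  0]
  [ 0, -4,  1,  0]
  [ 0,  0, -4,  0]
  [ 0,  0,  0, -4]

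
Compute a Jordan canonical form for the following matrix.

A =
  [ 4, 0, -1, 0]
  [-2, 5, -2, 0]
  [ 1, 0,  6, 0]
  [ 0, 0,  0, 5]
J_2(5) ⊕ J_1(5) ⊕ J_1(5)

The characteristic polynomial is
  det(x·I − A) = x^4 - 20*x^3 + 150*x^2 - 500*x + 625 = (x - 5)^4

Eigenvalues and multiplicities (the geometric multiplicity of λ is n − rank(A − λI), which equals the number of Jordan blocks for λ):
  λ = 5: algebraic multiplicity = 4, geometric multiplicity = 3

Determining the block sizes for each eigenvalue:
  λ = 5: 3 blocks summing to 4 forces exactly one block of size 2 and the rest size 1 → block sizes [2, 1, 1]

Assembling the blocks gives a Jordan form
J =
  [5, 1, 0, 0]
  [0, 5, 0, 0]
  [0, 0, 5, 0]
  [0, 0, 0, 5]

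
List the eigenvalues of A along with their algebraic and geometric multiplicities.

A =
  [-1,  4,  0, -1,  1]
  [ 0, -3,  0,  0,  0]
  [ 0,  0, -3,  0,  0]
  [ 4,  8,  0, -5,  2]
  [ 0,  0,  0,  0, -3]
λ = -3: alg = 5, geom = 4

Step 1 — factor the characteristic polynomial to read off the algebraic multiplicities:
  χ_A(x) = (x + 3)^5

Step 2 — compute geometric multiplicities via the rank-nullity identity g(λ) = n − rank(A − λI):
  rank(A − (-3)·I) = 1, so dim ker(A − (-3)·I) = n − 1 = 4

Summary:
  λ = -3: algebraic multiplicity = 5, geometric multiplicity = 4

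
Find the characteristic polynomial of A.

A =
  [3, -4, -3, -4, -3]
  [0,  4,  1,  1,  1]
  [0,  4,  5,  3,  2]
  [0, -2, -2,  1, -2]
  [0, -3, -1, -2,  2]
x^5 - 15*x^4 + 90*x^3 - 270*x^2 + 405*x - 243

Expanding det(x·I − A) (e.g. by cofactor expansion or by noting that A is similar to its Jordan form J, which has the same characteristic polynomial as A) gives
  χ_A(x) = x^5 - 15*x^4 + 90*x^3 - 270*x^2 + 405*x - 243
which factors as (x - 3)^5. The eigenvalues (with algebraic multiplicities) are λ = 3 with multiplicity 5.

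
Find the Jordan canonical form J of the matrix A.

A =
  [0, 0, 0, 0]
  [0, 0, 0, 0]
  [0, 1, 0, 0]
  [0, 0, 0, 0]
J_2(0) ⊕ J_1(0) ⊕ J_1(0)

The characteristic polynomial is
  det(x·I − A) = x^4

Eigenvalues and multiplicities (the geometric multiplicity of λ is n − rank(A − λI), which equals the number of Jordan blocks for λ):
  λ = 0: algebraic multiplicity = 4, geometric multiplicity = 3

Determining the block sizes for each eigenvalue:
  λ = 0: 3 blocks summing to 4 forces exactly one block of size 2 and the rest size 1 → block sizes [2, 1, 1]

Assembling the blocks gives a Jordan form
J =
  [0, 1, 0, 0]
  [0, 0, 0, 0]
  [0, 0, 0, 0]
  [0, 0, 0, 0]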